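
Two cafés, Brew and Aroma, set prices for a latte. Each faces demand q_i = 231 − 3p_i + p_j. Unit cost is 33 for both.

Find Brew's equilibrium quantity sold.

Brew's profit: π = (p_{Brew} − 33)(231 − 3p_{Brew} + p_{Aroma}).
∂π/∂p_{Brew} = 330 − 6p_{Brew} + p_{Aroma} = 0 ⇒ p_{Brew} = 55 + (1/6)p_{Aroma}.
By symmetry p_{Aroma} = p_{Brew}; substituting into the reaction function, (5/6)p_{Brew} = 55 and p_{Brew} = 66.
q_{Brew} = 231 − 3·66 + 66 = 99.

99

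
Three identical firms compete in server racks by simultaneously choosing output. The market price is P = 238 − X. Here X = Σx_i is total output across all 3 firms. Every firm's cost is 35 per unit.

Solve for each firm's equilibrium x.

50.75

A representative firm's profit is π_i = x_i(238 − X) − 35x_i, with X = x_i + Σ_{j≠i} x_j.
First-order condition: 203 − 2x_i − Σ_{j≠i} x_j = 0.
With identical firms, set every x_j = x: then 203 − 2x − 2x = 0, i.e. x = 203/4 = 50.75.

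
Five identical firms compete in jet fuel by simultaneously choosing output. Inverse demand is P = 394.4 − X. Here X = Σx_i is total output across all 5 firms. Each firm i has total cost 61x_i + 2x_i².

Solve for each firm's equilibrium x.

A representative firm's profit is π_i = x_i(394.4 − X) − 61x_i − 2x_i², with X = x_i + Σ_{j≠i} x_j.
First-order condition: 333.4 − 6x_i − Σ_{j≠i} x_j = 0.
In a symmetric equilibrium every firm chooses the same x, so Σ_{j≠i} x_j = 4x. The condition becomes 333.4 − 10x = 0, giving x = 333.4/10 = 33.34.

33.34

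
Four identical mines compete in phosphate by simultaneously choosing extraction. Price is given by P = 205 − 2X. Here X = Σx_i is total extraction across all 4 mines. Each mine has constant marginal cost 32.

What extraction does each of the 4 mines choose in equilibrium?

17.3

A representative mine's profit is π_i = x_i(205 − 2X) − 32x_i, with X = x_i + Σ_{j≠i} x_j.
First-order condition: 173 − 4x_i − 2Σ_{j≠i} x_j = 0.
With identical mines, set every x_j = x: then 173 − 4x − 6x = 0, i.e. x = 173/10 = 17.3.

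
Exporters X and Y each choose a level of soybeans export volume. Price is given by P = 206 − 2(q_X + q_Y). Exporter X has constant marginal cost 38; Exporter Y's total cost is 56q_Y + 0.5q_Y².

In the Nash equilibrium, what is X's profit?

Exporter X's profit: π = q_X(206 − 2(q_X + q_Y)) − 38q_X.
∂π/∂q_X = 168 − 4q_X − 2q_Y = 0, so q_X = 42 − 0.5q_Y.
For Y: ∂π/∂q_Y = 150 − 5q_Y − 2q_X = 0 ⇒ q_Y = 30 − 0.4q_X.
Plugging q_Y into X's best response: q_X = 42 − 0.5(30 − 0.4q_X) ⇒ 0.8q_X = 27, so q_X = 33.75.
Then q_Y = 30 − 0.4·33.75 = 16.5.
Price P = 206 − 2·50.25 = 105.5.
X's profit: (105.5 − 38)·33.75 = 2278.125.

2278.125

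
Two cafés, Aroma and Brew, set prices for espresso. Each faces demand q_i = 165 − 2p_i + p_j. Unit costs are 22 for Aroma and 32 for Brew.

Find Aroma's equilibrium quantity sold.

Aroma's profit: π = (p_{Aroma} − 22)(165 − 2p_{Aroma} + p_{Brew}).
∂π/∂p_{Aroma} = 209 − 4p_{Aroma} + p_{Brew} = 0 ⇒ p_{Aroma} = 52.25 + 0.25p_{Brew}.
Similarly p_{Brew} = 57.25 + 0.25p_{Aroma}.
Substituting the second reaction function into the first: p_{Aroma} = 52.25 + 0.25(57.25 + 0.25p_{Aroma}), which gives 0.9375p_{Aroma} = 66.5625 ⇒ p_{Aroma} = 71.
Then p_{Brew} = 57.25 + 0.25·71 = 75.
q_{Aroma} = 165 − 2·71 + 75 = 98.

98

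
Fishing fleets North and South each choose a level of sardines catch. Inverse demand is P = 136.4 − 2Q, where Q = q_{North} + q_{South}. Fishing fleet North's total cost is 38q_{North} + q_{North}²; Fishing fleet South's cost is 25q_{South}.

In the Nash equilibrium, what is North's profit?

218.7948

Fishing fleet North's profit: π = q_{North}(136.4 − 2(q_{North} + q_{South})) − 38q_{North} − q_{North}².
∂π/∂q_{North} = 98.4 − 6q_{North} − 2q_{South} = 0, so q_{North} = 16.4 − (1/3)q_{South}.
For South: ∂π/∂q_{South} = 111.4 − 4q_{South} − 2q_{North} = 0 ⇒ q_{South} = 27.85 − 0.5q_{North}.
Solving the two reaction functions simultaneously: (1 − (−1/3)(−0.5))q_{North} = 16.4 − (1/3)·27.85, so (5/6)q_{North} = 427/60 and q_{North} = 8.54.
Then q_{South} = 27.85 − 0.5·8.54 = 23.58.
Price P = 136.4 − 2·32.12 = 72.16.
North's profit: (72.16 − 38)·8.54 − (8.54)² = 218.7948.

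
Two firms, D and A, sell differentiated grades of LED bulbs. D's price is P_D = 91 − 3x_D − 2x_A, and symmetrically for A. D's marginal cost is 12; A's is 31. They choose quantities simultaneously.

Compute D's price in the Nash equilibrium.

Firm D's profit: π = x_D(91 − 3x_D − 2x_A) − 12x_D.
∂π/∂x_D = 79 − 6x_D − 2x_A = 0 ⇒ x_D = 79/6 − (1/3)x_A.
Similarly x_A = 10 − (1/3)x_D.
Solving the two reaction functions simultaneously: (1 − (−1/3)(−1/3))x_D = 79/6 − (1/3)·10, so (8/9)x_D = 59/6 and x_D = 11.0625.
Then x_A = 10 − (1/3)·11.0625 = 6.3125.
P_D = 91 − 3·11.0625 − 2·6.3125 = 45.1875.

45.1875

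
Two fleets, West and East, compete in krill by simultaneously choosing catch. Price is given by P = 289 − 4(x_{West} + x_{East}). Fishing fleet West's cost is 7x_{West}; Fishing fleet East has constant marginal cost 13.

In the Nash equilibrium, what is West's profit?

Fishing fleet West's profit: π = x_{West}(289 − 4(x_{West} + x_{East})) − 7x_{West}.
∂π/∂x_{West} = 282 − 8x_{West} − 4x_{East} = 0, so x_{West} = 35.25 − 0.5x_{East}.
By the same steps for East: x_{East} = 34.5 − 0.5x_{West}.
Solving the two reaction functions simultaneously: (1 − (−0.5)(−0.5))x_{West} = 35.25 − 0.5·34.5, so 0.75x_{West} = 18 and x_{West} = 24.
Then x_{East} = 34.5 − 0.5·24 = 22.5.
Price P = 289 − 4·46.5 = 103.
West's profit: (103 − 7)·24 = 2304.

2304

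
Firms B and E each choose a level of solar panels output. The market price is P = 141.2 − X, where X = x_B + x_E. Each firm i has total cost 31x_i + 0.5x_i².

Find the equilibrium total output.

55.1

Firm B's profit: π = x_B(141.2 − (x_B + x_E)) − 31x_B − 0.5x_B².
∂π/∂x_B = 110.2 − 3x_B − x_E = 0, so x_B = 551/15 − (1/3)x_E.
By symmetry x_E = x_B; substituting into the reaction function, (4/3)x_B = 551/15 and x_B = 27.55.
Total output: 27.55 + 27.55 = 55.1.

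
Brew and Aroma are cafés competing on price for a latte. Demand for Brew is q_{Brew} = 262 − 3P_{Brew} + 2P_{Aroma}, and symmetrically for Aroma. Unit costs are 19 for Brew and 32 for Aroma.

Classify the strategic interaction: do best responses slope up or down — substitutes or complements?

strategic complements

Brew's profit: π = (P_{Brew} − 19)(262 − 3P_{Brew} + 2P_{Aroma}).
∂π/∂P_{Brew} = 319 − 6P_{Brew} + 2P_{Aroma} = 0 ⇒ P_{Brew} = 319/6 + (1/3)P_{Aroma}.
The best-response slope dP_{Brew}/dP_{Aroma} = 1/3 > 0: the reaction function is upward-sloping, so the choices are strategic complements.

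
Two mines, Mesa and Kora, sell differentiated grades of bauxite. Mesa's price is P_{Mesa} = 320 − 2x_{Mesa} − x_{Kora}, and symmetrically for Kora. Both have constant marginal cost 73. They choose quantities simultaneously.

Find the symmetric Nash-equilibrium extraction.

Mine Mesa's profit: π = x_{Mesa}(320 − 2x_{Mesa} − x_{Kora}) − 73x_{Mesa}.
∂π/∂x_{Mesa} = 247 − 4x_{Mesa} − x_{Kora} = 0 ⇒ x_{Mesa} = 61.75 − 0.25x_{Kora}.
Setting x_{Mesa} = x_{Kora} in the reaction function: x_{Mesa} = 61.75 − 0.25x_{Mesa}, so x_{Mesa} = 61.75 / 1.25 = 49.4.

49.4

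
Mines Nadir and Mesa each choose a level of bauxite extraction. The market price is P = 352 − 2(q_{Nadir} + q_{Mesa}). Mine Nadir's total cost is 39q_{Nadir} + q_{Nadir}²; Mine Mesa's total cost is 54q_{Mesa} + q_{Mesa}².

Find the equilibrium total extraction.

Mine Nadir's profit: π = q_{Nadir}(352 − 2(q_{Nadir} + q_{Mesa})) − 39q_{Nadir} − q_{Nadir}².
∂π/∂q_{Nadir} = 313 − 6q_{Nadir} − 2q_{Mesa} = 0, so q_{Nadir} = 313/6 − (1/3)q_{Mesa}.
By the same steps for Mesa: q_{Mesa} = 149/3 − (1/3)q_{Nadir}.
Substituting the second reaction function into the first: q_{Nadir} = 313/6 − (1/3)(149/3 − (1/3)q_{Nadir}), which gives (8/9)q_{Nadir} = 641/18 ⇒ q_{Nadir} = 40.0625.
Then q_{Mesa} = 149/3 − (1/3)·40.0625 = 36.3125.
Total extraction: 40.0625 + 36.3125 = 76.375.

76.375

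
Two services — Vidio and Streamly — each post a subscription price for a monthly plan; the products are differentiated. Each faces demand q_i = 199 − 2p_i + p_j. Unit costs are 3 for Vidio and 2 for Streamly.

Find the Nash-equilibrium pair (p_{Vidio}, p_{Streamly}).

Vidio's profit: π = (p_{Vidio} − 3)(199 − 2p_{Vidio} + p_{Streamly}).
∂π/∂p_{Vidio} = 205 − 4p_{Vidio} + p_{Streamly} = 0 ⇒ p_{Vidio} = 51.25 + 0.25p_{Streamly}.
Similarly p_{Streamly} = 50.75 + 0.25p_{Vidio}.
Substituting the second reaction function into the first: p_{Vidio} = 51.25 + 0.25(50.75 + 0.25p_{Vidio}), which gives 0.9375p_{Vidio} = 63.9375 ⇒ p_{Vidio} = 68.2.
Then p_{Streamly} = 50.75 + 0.25·68.2 = 67.8.

68.2, 67.8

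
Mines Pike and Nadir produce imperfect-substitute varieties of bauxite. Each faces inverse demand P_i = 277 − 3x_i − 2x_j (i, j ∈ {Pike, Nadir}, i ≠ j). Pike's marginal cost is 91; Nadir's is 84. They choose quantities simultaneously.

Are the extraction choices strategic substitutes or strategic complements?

strategic substitutes

Mine Pike's profit: π = x_{Pike}(277 − 3x_{Pike} − 2x_{Nadir}) − 91x_{Pike}.
∂π/∂x_{Pike} = 186 − 6x_{Pike} − 2x_{Nadir} = 0 ⇒ x_{Pike} = 31 − (1/3)x_{Nadir}.
The best-response slope dx_{Pike}/dx_{Nadir} = −1/3 < 0: the reaction function is downward-sloping, so the choices are strategic substitutes.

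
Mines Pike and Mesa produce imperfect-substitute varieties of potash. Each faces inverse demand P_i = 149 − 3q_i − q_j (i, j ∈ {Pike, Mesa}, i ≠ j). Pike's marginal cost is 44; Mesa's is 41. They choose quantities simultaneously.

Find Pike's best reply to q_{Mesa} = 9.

Mine Pike's profit: π = q_{Pike}(149 − 3q_{Pike} − q_{Mesa}) − 44q_{Pike}.
∂π/∂q_{Pike} = 105 − 6q_{Pike} − q_{Mesa} = 0 ⇒ q_{Pike} = 17.5 − (1/6)q_{Mesa}.
At q_{Mesa} = 9: q_{Pike} = 17.5 − (1/6)·9 = 16.

16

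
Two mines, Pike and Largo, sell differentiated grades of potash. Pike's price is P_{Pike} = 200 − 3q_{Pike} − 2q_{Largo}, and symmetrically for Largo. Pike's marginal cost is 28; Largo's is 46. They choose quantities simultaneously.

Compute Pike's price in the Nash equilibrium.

95.875

Mine Pike's profit: π = q_{Pike}(200 − 3q_{Pike} − 2q_{Largo}) − 28q_{Pike}.
∂π/∂q_{Pike} = 172 − 6q_{Pike} − 2q_{Largo} = 0 ⇒ q_{Pike} = 86/3 − (1/3)q_{Largo}.
Similarly q_{Largo} = 77/3 − (1/3)q_{Pike}.
Plugging q_{Largo} into Pike's best response: q_{Pike} = 86/3 − (1/3)(77/3 − (1/3)q_{Pike}) ⇒ (8/9)q_{Pike} = 181/9, so q_{Pike} = 22.625.
Then q_{Largo} = 77/3 − (1/3)·22.625 = 18.125.
P_{Pike} = 200 − 3·22.625 − 2·18.125 = 95.875.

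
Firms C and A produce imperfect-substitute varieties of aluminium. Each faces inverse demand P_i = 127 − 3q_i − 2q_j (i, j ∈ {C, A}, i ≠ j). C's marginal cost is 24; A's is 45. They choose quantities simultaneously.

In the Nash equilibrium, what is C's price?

66.5625

Firm C's profit: π = q_C(127 − 3q_C − 2q_A) − 24q_C.
∂π/∂q_C = 103 − 6q_C − 2q_A = 0 ⇒ q_C = 103/6 − (1/3)q_A.
Similarly q_A = 41/3 − (1/3)q_C.
Substituting the second reaction function into the first: q_C = 103/6 − (1/3)(41/3 − (1/3)q_C), which gives (8/9)q_C = 227/18 ⇒ q_C = 14.1875.
Then q_A = 41/3 − (1/3)·14.1875 = 8.9375.
P_C = 127 − 3·14.1875 − 2·8.9375 = 66.5625.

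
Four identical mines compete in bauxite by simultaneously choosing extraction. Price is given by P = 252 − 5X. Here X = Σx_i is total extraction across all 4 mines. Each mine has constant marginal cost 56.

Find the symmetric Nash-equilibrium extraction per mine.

A representative mine's profit is π_i = x_i(252 − 5X) − 56x_i, with X = x_i + Σ_{j≠i} x_j.
First-order condition: 196 − 10x_i − 5Σ_{j≠i} x_j = 0.
In a symmetric equilibrium every mine chooses the same x, so Σ_{j≠i} x_j = 3x. The condition becomes 196 − 25x = 0, giving x = 196/25 = 7.84.

7.84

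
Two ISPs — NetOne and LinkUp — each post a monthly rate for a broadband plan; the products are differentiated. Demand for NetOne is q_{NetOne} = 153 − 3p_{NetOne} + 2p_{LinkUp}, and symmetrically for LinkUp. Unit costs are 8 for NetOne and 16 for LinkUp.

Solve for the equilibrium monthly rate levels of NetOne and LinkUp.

45.75, 48.75

NetOne's profit: π = (p_{NetOne} − 8)(153 − 3p_{NetOne} + 2p_{LinkUp}).
∂π/∂p_{NetOne} = 177 − 6p_{NetOne} + 2p_{LinkUp} = 0 ⇒ p_{NetOne} = 29.5 + (1/3)p_{LinkUp}.
Similarly p_{LinkUp} = 33.5 + (1/3)p_{NetOne}.
Solving the two reaction functions simultaneously: (1 − (1/3)(1/3))p_{NetOne} = 29.5 + (1/3)·33.5, so (8/9)p_{NetOne} = 122/3 and p_{NetOne} = 45.75.
Then p_{LinkUp} = 33.5 + (1/3)·45.75 = 48.75.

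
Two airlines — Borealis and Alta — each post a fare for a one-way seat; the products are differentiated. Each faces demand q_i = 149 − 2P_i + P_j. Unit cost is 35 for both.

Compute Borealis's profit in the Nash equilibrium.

2888

Borealis's profit: π = (P_{Borealis} − 35)(149 − 2P_{Borealis} + P_{Alta}).
∂π/∂P_{Borealis} = 219 − 4P_{Borealis} + P_{Alta} = 0 ⇒ P_{Borealis} = 54.75 + 0.25P_{Alta}.
Setting P_{Borealis} = P_{Alta} in the reaction function: P_{Borealis} = 54.75 + 0.25P_{Borealis}, so P_{Borealis} = 54.75 / 0.75 = 73.
q_{Borealis} = 149 − 2·73 + 73 = 76.
Profit = (73 − 35)·76 = 2888.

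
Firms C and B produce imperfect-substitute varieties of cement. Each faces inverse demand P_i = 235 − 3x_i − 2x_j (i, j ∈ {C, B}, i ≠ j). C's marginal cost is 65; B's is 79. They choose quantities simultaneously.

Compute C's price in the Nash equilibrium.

131.375

Firm C's profit: π = x_C(235 − 3x_C − 2x_B) − 65x_C.
∂π/∂x_C = 170 − 6x_C − 2x_B = 0 ⇒ x_C = 85/3 − (1/3)x_B.
Similarly x_B = 26 − (1/3)x_C.
Plugging x_B into C's best response: x_C = 85/3 − (1/3)(26 − (1/3)x_C) ⇒ (8/9)x_C = 59/3, so x_C = 22.125.
Then x_B = 26 − (1/3)·22.125 = 18.625.
P_C = 235 − 3·22.125 − 2·18.625 = 131.375.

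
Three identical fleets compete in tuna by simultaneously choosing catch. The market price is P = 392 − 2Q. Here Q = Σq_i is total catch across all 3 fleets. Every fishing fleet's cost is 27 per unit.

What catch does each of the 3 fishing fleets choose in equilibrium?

45.625

A representative fishing fleet's profit is π_i = q_i(392 − 2Q) − 27q_i, with Q = q_i + Σ_{j≠i} q_j.
First-order condition: 365 − 4q_i − 2Σ_{j≠i} q_j = 0.
Imposing symmetry (q_j = q for all j) turns Σ_{j≠i} q_j into 2q, so 365 = 8q and q = 45.625.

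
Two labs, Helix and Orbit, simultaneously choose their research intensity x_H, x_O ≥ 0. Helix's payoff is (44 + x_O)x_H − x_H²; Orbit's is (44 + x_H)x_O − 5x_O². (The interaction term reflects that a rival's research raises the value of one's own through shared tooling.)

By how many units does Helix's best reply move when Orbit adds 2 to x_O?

Expanding Helix's payoff: 44x_H + x_Ox_H − x_H².
∂π/∂x_H = 44 + x_O − 2x_H = 0, so x_H = 22 + 0.5x_O.
The reaction-function slope is 0.5, so a 2-unit rise in x_O moves x_H by 0.5 × 2 = 1. Helix's best response rises — the actions are strategic complements.

1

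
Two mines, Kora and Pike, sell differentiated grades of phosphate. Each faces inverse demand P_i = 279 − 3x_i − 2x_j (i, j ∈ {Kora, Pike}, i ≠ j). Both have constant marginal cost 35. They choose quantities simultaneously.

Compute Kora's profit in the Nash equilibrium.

Mine Kora's profit: π = x_{Kora}(279 − 3x_{Kora} − 2x_{Pike}) − 35x_{Kora}.
∂π/∂x_{Kora} = 244 − 6x_{Kora} − 2x_{Pike} = 0 ⇒ x_{Kora} = 122/3 − (1/3)x_{Pike}.
By symmetry x_{Pike} = x_{Kora}; substituting into the reaction function, (4/3)x_{Kora} = 122/3 and x_{Kora} = 30.5.
P_{Kora} = 279 − 3·30.5 − 2·30.5 = 126.5.
Profit = (126.5 − 35)·30.5 = 2790.75.

2790.75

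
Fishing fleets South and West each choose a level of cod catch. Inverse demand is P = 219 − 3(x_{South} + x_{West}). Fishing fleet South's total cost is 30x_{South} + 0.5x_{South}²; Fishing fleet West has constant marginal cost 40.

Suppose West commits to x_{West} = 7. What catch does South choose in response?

24

Fishing fleet South's profit: π = x_{South}(219 − 3(x_{South} + x_{West})) − 30x_{South} − 0.5x_{South}².
∂π/∂x_{South} = 189 − 7x_{South} − 3x_{West} = 0, so x_{South} = 27 − (3/7)x_{West}.
At x_{West} = 7: x_{South} = 27 − (3/7)·7 = 24.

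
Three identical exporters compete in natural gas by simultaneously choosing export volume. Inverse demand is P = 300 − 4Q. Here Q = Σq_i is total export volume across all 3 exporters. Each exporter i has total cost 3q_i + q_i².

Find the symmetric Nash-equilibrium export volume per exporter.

16.5

A representative exporter's profit is π_i = q_i(300 − 4Q) − 3q_i − q_i², with Q = q_i + Σ_{j≠i} q_j.
First-order condition: 297 − 10q_i − 4Σ_{j≠i} q_j = 0.
Imposing symmetry (q_j = q for all j) turns Σ_{j≠i} q_j into 2q, so 297 = 18q and q = 16.5.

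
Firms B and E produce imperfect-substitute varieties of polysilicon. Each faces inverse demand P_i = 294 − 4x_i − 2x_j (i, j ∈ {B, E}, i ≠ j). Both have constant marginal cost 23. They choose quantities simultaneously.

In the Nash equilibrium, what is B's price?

Firm B's profit: π = x_B(294 − 4x_B − 2x_E) − 23x_B.
∂π/∂x_B = 271 − 8x_B − 2x_E = 0 ⇒ x_B = 33.875 − 0.25x_E.
Setting x_B = x_E in the reaction function: x_B = 33.875 − 0.25x_B, so x_B = 33.875 / 1.25 = 27.1.
P_B = 294 − 4·27.1 − 2·27.1 = 131.4.

131.4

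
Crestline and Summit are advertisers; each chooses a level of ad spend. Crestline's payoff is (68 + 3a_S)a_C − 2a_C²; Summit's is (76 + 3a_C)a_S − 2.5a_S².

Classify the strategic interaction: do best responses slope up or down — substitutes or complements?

Expanding Crestline's payoff: 68a_C + 3a_Sa_C − 2a_C².
∂π/∂a_C = 68 + 3a_S − 4a_C = 0, so a_C = 17 + 0.75a_S.
The best-response slope da_C/da_S = 0.75 > 0: the reaction function is upward-sloping, so the choices are strategic complements.

strategic complements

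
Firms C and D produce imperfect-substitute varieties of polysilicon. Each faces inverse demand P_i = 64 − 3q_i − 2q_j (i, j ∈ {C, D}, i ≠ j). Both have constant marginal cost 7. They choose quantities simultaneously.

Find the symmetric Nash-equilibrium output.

7.125

Firm C's profit: π = q_C(64 − 3q_C − 2q_D) − 7q_C.
∂π/∂q_C = 57 − 6q_C − 2q_D = 0 ⇒ q_C = 9.5 − (1/3)q_D.
The game is symmetric, so in equilibrium q_D = q_C: the reaction function gives (4/3)q_C = 9.5, hence q_C = 7.125.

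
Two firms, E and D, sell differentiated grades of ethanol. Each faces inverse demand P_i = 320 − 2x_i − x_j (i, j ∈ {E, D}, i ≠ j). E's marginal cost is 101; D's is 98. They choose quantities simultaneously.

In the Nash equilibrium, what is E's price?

Firm E's profit: π = x_E(320 − 2x_E − x_D) − 101x_E.
∂π/∂x_E = 219 − 4x_E − x_D = 0 ⇒ x_E = 54.75 − 0.25x_D.
Similarly x_D = 55.5 − 0.25x_E.
Substituting the second reaction function into the first: x_E = 54.75 − 0.25(55.5 − 0.25x_E), which gives 0.9375x_E = 40.875 ⇒ x_E = 43.6.
Then x_D = 55.5 − 0.25·43.6 = 44.6.
P_E = 320 − 2·43.6 − 44.6 = 188.2.

188.2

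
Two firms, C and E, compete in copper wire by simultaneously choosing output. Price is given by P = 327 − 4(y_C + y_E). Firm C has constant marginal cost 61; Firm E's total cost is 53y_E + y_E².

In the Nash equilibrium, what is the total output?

42.0625

Firm C's profit: π = y_C(327 − 4(y_C + y_E)) − 61y_C.
∂π/∂y_C = 266 − 8y_C − 4y_E = 0, so y_C = 33.25 − 0.5y_E.
For E: ∂π/∂y_E = 274 − 10y_E − 4y_C = 0 ⇒ y_E = 27.4 − 0.4y_C.
Plugging y_E into C's best response: y_C = 33.25 − 0.5(27.4 − 0.4y_C) ⇒ 0.8y_C = 19.55, so y_C = 24.4375.
Then y_E = 27.4 − 0.4·24.4375 = 17.625.
Total output: 24.4375 + 17.625 = 42.0625.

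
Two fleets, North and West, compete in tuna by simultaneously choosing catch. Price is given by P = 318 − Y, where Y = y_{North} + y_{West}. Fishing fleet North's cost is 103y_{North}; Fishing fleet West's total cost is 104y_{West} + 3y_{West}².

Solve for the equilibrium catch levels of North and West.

Fishing fleet North's profit: π = y_{North}(318 − (y_{North} + y_{West})) − 103y_{North}.
∂π/∂y_{North} = 215 − 2y_{North} − y_{West} = 0, so y_{North} = 107.5 − 0.5y_{West}.
For West: ∂π/∂y_{West} = 214 − 8y_{West} − y_{North} = 0 ⇒ y_{West} = 26.75 − 0.125y_{North}.
Substituting the second reaction function into the first: y_{North} = 107.5 − 0.5(26.75 − 0.125y_{North}), which gives 0.9375y_{North} = 94.125 ⇒ y_{North} = 100.4.
Then y_{West} = 26.75 − 0.125·100.4 = 14.2.

100.4, 14.2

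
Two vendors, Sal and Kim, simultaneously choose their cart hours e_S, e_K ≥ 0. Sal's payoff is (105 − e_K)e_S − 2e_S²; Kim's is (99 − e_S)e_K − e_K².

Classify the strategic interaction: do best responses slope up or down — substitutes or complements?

Expanding Sal's payoff: 105e_S − e_Ke_S − 2e_S².
∂π/∂e_S = 105 − e_K − 4e_S = 0, so e_S = 26.25 − 0.25e_K.
The best-response slope de_S/de_K = −0.25 < 0: the reaction function is downward-sloping, so the choices are strategic substitutes.

strategic substitutes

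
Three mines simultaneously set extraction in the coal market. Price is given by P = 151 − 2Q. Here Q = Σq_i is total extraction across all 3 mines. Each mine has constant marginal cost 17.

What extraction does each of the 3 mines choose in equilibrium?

16.75

A representative mine's profit is π_i = q_i(151 − 2Q) − 17q_i, with Q = q_i + Σ_{j≠i} q_j.
First-order condition: 134 − 4q_i − 2Σ_{j≠i} q_j = 0.
Imposing symmetry (q_j = q for all j) turns Σ_{j≠i} q_j into 2q, so 134 = 8q and q = 16.75.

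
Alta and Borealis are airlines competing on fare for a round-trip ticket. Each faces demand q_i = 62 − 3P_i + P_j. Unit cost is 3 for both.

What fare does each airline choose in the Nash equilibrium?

14.2

Alta's profit: π = (P_{Alta} − 3)(62 − 3P_{Alta} + P_{Borealis}).
∂π/∂P_{Alta} = 71 − 6P_{Alta} + P_{Borealis} = 0 ⇒ P_{Alta} = 71/6 + (1/6)P_{Borealis}.
By symmetry P_{Borealis} = P_{Alta}; substituting into the reaction function, (5/6)P_{Alta} = 71/6 and P_{Alta} = 14.2.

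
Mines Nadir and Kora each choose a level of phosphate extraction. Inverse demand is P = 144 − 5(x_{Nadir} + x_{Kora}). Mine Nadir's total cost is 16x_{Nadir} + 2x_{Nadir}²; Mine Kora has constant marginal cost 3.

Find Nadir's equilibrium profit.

175

Mine Nadir's profit: π = x_{Nadir}(144 − 5(x_{Nadir} + x_{Kora})) − 16x_{Nadir} − 2x_{Nadir}².
∂π/∂x_{Nadir} = 128 − 14x_{Nadir} − 5x_{Kora} = 0, so x_{Nadir} = 64/7 − (5/14)x_{Kora}.
For Kora: ∂π/∂x_{Kora} = 141 − 10x_{Kora} − 5x_{Nadir} = 0 ⇒ x_{Kora} = 14.1 − 0.5x_{Nadir}.
Plugging x_{Kora} into Nadir's best response: x_{Nadir} = 64/7 − (5/14)(14.1 − 0.5x_{Nadir}) ⇒ (23/28)x_{Nadir} = 115/28, so x_{Nadir} = 5.
Then x_{Kora} = 14.1 − 0.5·5 = 11.6.
Price P = 144 − 5·16.6 = 61.
Nadir's profit: (61 − 16)·5 − 2(5)² = 175.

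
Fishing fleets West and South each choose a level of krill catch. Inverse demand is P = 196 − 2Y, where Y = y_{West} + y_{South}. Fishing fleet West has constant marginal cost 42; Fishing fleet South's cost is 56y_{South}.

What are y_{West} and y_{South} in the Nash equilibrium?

Fishing fleet West's profit: π = y_{West}(196 − 2(y_{West} + y_{South})) − 42y_{West}.
∂π/∂y_{West} = 154 − 4y_{West} − 2y_{South} = 0, so y_{West} = 38.5 − 0.5y_{South}.
By the same steps for South: y_{South} = 35 − 0.5y_{West}.
Solving the two reaction functions simultaneously: (1 − (−0.5)(−0.5))y_{West} = 38.5 − 0.5·35, so 0.75y_{West} = 21 and y_{West} = 28.
Then y_{South} = 35 − 0.5·28 = 21.

28, 21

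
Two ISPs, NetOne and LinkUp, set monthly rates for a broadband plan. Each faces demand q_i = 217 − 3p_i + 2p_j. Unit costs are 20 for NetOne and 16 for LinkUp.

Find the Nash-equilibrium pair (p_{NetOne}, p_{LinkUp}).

NetOne's profit: π = (p_{NetOne} − 20)(217 − 3p_{NetOne} + 2p_{LinkUp}).
∂π/∂p_{NetOne} = 277 − 6p_{NetOne} + 2p_{LinkUp} = 0 ⇒ p_{NetOne} = 277/6 + (1/3)p_{LinkUp}.
Similarly p_{LinkUp} = 265/6 + (1/3)p_{NetOne}.
Substituting the second reaction function into the first: p_{NetOne} = 277/6 + (1/3)(265/6 + (1/3)p_{NetOne}), which gives (8/9)p_{NetOne} = 548/9 ⇒ p_{NetOne} = 68.5.
Then p_{LinkUp} = 265/6 + (1/3)·68.5 = 67.

68.5, 67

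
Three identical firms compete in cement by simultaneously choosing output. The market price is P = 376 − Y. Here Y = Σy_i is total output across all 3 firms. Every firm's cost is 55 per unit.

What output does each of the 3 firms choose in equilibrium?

A representative firm's profit is π_i = y_i(376 − Y) − 55y_i, with Y = y_i + Σ_{j≠i} y_j.
First-order condition: 321 − 2y_i − Σ_{j≠i} y_j = 0.
Imposing symmetry (y_j = y for all j) turns Σ_{j≠i} y_j into 2y, so 321 = 4y and y = 80.25.

80.25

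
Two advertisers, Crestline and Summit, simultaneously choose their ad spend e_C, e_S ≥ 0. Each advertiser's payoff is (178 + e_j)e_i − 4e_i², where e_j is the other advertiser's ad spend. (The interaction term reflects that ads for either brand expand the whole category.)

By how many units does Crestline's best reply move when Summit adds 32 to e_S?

4

Crestline's payoff is (178 + e_S)e_C − 4e_C².
∂π/∂e_C = 178 + e_S − 8e_C = 0, so e_C = 22.25 + 0.125e_S.
The reaction-function slope is 0.125, so a 32-unit rise in e_S moves e_C by 0.125 × 32 = 4. Crestline's best response rises — the actions are strategic complements.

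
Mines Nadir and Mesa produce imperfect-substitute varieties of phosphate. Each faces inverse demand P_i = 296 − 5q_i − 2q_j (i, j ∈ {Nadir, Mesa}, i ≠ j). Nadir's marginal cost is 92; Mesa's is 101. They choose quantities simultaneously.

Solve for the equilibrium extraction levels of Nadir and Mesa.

Mine Nadir's profit: π = q_{Nadir}(296 − 5q_{Nadir} − 2q_{Mesa}) − 92q_{Nadir}.
∂π/∂q_{Nadir} = 204 − 10q_{Nadir} − 2q_{Mesa} = 0 ⇒ q_{Nadir} = 20.4 − 0.2q_{Mesa}.
Similarly q_{Mesa} = 19.5 − 0.2q_{Nadir}.
Solving the two reaction functions simultaneously: (1 − (−0.2)(−0.2))q_{Nadir} = 20.4 − 0.2·19.5, so 0.96q_{Nadir} = 16.5 and q_{Nadir} = 17.1875.
Then q_{Mesa} = 19.5 − 0.2·17.1875 = 16.0625.

17.1875, 16.0625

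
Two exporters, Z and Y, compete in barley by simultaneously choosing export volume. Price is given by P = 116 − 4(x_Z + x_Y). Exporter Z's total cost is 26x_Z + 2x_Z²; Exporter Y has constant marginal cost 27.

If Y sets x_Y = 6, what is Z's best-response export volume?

Exporter Z's profit: π = x_Z(116 − 4(x_Z + x_Y)) − 26x_Z − 2x_Z².
∂π/∂x_Z = 90 − 12x_Z − 4x_Y = 0, so x_Z = 7.5 − (1/3)x_Y.
At x_Y = 6: x_Z = 7.5 − (1/3)·6 = 5.5.

5.5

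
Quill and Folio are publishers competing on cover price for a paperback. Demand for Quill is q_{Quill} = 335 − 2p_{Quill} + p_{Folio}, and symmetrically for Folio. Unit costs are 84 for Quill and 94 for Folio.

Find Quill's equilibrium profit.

14450

Quill's profit: π = (p_{Quill} − 84)(335 − 2p_{Quill} + p_{Folio}).
∂π/∂p_{Quill} = 503 − 4p_{Quill} + p_{Folio} = 0 ⇒ p_{Quill} = 125.75 + 0.25p_{Folio}.
Similarly p_{Folio} = 130.75 + 0.25p_{Quill}.
Substituting the second reaction function into the first: p_{Quill} = 125.75 + 0.25(130.75 + 0.25p_{Quill}), which gives 0.9375p_{Quill} = 158.4375 ⇒ p_{Quill} = 169.
Then p_{Folio} = 130.75 + 0.25·169 = 173.
q_{Quill} = 335 − 2·169 + 173 = 170.
Profit = (169 − 84)·170 = 14450.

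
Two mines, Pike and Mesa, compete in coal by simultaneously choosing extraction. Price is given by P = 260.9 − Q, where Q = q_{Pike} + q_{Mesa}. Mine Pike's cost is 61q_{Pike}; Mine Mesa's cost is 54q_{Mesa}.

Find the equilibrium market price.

Mine Pike's profit: π = q_{Pike}(260.9 − (q_{Pike} + q_{Mesa})) − 61q_{Pike}.
∂π/∂q_{Pike} = 199.9 − 2q_{Pike} − q_{Mesa} = 0, so q_{Pike} = 99.95 − 0.5q_{Mesa}.
By the same steps for Mesa: q_{Mesa} = 103.45 − 0.5q_{Pike}.
Plugging q_{Mesa} into Pike's best response: q_{Pike} = 99.95 − 0.5(103.45 − 0.5q_{Pike}) ⇒ 0.75q_{Pike} = 48.225, so q_{Pike} = 64.3.
Then q_{Mesa} = 103.45 − 0.5·64.3 = 71.3.
Equilibrium price: P = 260.9 − 135.6 = 125.3.

125.3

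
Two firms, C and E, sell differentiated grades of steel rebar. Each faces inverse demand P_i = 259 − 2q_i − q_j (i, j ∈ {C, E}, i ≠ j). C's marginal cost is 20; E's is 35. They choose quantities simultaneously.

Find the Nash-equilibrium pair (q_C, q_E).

Firm C's profit: π = q_C(259 − 2q_C − q_E) − 20q_C.
∂π/∂q_C = 239 − 4q_C − q_E = 0 ⇒ q_C = 59.75 − 0.25q_E.
Similarly q_E = 56 − 0.25q_C.
Plugging q_E into C's best response: q_C = 59.75 − 0.25(56 − 0.25q_C) ⇒ 0.9375q_C = 45.75, so q_C = 48.8.
Then q_E = 56 − 0.25·48.8 = 43.8.

48.8, 43.8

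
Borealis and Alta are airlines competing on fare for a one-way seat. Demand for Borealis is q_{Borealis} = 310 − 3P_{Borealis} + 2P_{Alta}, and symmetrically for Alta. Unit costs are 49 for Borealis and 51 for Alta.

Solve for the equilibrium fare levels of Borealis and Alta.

114.625, 115.375

Borealis's profit: π = (P_{Borealis} − 49)(310 − 3P_{Borealis} + 2P_{Alta}).
∂π/∂P_{Borealis} = 457 − 6P_{Borealis} + 2P_{Alta} = 0 ⇒ P_{Borealis} = 457/6 + (1/3)P_{Alta}.
Similarly P_{Alta} = 463/6 + (1/3)P_{Borealis}.
Substituting the second reaction function into the first: P_{Borealis} = 457/6 + (1/3)(463/6 + (1/3)P_{Borealis}), which gives (8/9)P_{Borealis} = 917/9 ⇒ P_{Borealis} = 114.625.
Then P_{Alta} = 463/6 + (1/3)·114.625 = 115.375.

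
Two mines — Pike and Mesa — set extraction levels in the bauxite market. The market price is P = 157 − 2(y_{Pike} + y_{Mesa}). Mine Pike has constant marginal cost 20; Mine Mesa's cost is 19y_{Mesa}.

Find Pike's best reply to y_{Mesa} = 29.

Mine Pike's profit: π = y_{Pike}(157 − 2(y_{Pike} + y_{Mesa})) − 20y_{Pike}.
∂π/∂y_{Pike} = 137 − 4y_{Pike} − 2y_{Mesa} = 0, so y_{Pike} = 34.25 − 0.5y_{Mesa}.
At y_{Mesa} = 29: y_{Pike} = 34.25 − 0.5·29 = 19.75.

19.75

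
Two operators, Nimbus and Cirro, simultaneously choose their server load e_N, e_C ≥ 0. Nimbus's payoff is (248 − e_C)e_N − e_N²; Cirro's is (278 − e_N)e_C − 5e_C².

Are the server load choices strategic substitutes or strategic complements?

strategic substitutes

Expanding Nimbus's payoff: 248e_N − e_Ce_N − e_N².
∂π/∂e_N = 248 − e_C − 2e_N = 0, so e_N = 124 − 0.5e_C.
The best-response slope de_N/de_C = −0.5 < 0: the reaction function is downward-sloping, so the choices are strategic substitutes.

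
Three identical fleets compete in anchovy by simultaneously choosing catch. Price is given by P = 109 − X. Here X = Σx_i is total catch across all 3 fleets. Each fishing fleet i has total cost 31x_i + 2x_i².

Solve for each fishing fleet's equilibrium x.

9.75

A representative fishing fleet's profit is π_i = x_i(109 − X) − 31x_i − 2x_i², with X = x_i + Σ_{j≠i} x_j.
First-order condition: 78 − 6x_i − Σ_{j≠i} x_j = 0.
Imposing symmetry (x_j = x for all j) turns Σ_{j≠i} x_j into 2x, so 78 = 8x and x = 9.75.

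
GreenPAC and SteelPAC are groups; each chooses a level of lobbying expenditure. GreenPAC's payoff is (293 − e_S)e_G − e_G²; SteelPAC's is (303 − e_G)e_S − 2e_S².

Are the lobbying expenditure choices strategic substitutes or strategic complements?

strategic substitutes

Expanding GreenPAC's payoff: 293e_G − e_Se_G − e_G².
∂π/∂e_G = 293 − e_S − 2e_G = 0, so e_G = 146.5 − 0.5e_S.
The best-response slope de_G/de_S = −0.5 < 0: the reaction function is downward-sloping, so the choices are strategic substitutes.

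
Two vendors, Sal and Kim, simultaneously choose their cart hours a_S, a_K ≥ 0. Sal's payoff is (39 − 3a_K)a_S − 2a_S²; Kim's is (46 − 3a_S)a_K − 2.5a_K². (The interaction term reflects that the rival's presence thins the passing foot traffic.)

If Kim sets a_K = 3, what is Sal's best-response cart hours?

Expanding Sal's payoff: 39a_S − 3a_Ka_S − 2a_S².
∂π/∂a_S = 39 − 3a_K − 4a_S = 0, so a_S = 9.75 − 0.75a_K.
At a_K = 3: a_S = 9.75 − 0.75·3 = 7.5.

7.5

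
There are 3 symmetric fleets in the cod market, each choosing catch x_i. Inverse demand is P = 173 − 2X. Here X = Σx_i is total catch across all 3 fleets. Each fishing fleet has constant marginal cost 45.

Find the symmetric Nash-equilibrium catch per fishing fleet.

16

A representative fishing fleet's profit is π_i = x_i(173 − 2X) − 45x_i, with X = x_i + Σ_{j≠i} x_j.
First-order condition: 128 − 4x_i − 2Σ_{j≠i} x_j = 0.
With identical fishing fleets, set every x_j = x: then 128 − 4x − 4x = 0, i.e. x = 128/8 = 16.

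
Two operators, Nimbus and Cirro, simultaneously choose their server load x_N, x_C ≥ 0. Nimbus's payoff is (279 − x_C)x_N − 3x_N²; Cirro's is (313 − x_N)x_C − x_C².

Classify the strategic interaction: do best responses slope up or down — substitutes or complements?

Expanding Nimbus's payoff: 279x_N − x_Cx_N − 3x_N².
∂π/∂x_N = 279 − x_C − 6x_N = 0, so x_N = 46.5 − (1/6)x_C.
The best-response slope dx_N/dx_C = −1/6 < 0: the reaction function is downward-sloping, so the choices are strategic substitutes.

strategic substitutes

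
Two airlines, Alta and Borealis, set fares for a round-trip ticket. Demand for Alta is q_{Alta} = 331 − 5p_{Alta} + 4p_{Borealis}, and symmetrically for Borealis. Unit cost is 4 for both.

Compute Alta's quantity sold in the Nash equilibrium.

272.5

Alta's profit: π = (p_{Alta} − 4)(331 − 5p_{Alta} + 4p_{Borealis}).
∂π/∂p_{Alta} = 351 − 10p_{Alta} + 4p_{Borealis} = 0 ⇒ p_{Alta} = 35.1 + 0.4p_{Borealis}.
The game is symmetric, so in equilibrium p_{Borealis} = p_{Alta}: the reaction function gives 0.6p_{Alta} = 35.1, hence p_{Alta} = 58.5.
q_{Alta} = 331 − 5·58.5 + 4·58.5 = 272.5.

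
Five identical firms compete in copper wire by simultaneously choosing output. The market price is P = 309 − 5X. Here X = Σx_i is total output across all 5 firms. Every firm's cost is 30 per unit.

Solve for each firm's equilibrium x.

A representative firm's profit is π_i = x_i(309 − 5X) − 30x_i, with X = x_i + Σ_{j≠i} x_j.
First-order condition: 279 − 10x_i − 5Σ_{j≠i} x_j = 0.
Imposing symmetry (x_j = x for all j) turns Σ_{j≠i} x_j into 4x, so 279 = 30x and x = 9.3.

9.3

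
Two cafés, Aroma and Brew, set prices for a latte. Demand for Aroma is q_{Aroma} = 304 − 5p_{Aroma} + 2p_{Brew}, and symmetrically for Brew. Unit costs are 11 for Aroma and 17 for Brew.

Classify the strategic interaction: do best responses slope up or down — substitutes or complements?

strategic complements

Aroma's profit: π = (p_{Aroma} − 11)(304 − 5p_{Aroma} + 2p_{Brew}).
∂π/∂p_{Aroma} = 359 − 10p_{Aroma} + 2p_{Brew} = 0 ⇒ p_{Aroma} = 35.9 + 0.2p_{Brew}.
The best-response slope dp_{Aroma}/dp_{Brew} = 0.2 > 0: the reaction function is upward-sloping, so the choices are strategic complements.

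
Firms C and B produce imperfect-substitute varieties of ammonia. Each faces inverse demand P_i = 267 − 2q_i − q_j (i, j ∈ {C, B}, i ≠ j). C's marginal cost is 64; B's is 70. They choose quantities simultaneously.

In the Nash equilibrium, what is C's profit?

Firm C's profit: π = q_C(267 − 2q_C − q_B) − 64q_C.
∂π/∂q_C = 203 − 4q_C − q_B = 0 ⇒ q_C = 50.75 − 0.25q_B.
Similarly q_B = 49.25 − 0.25q_C.
Substituting the second reaction function into the first: q_C = 50.75 − 0.25(49.25 − 0.25q_C), which gives 0.9375q_C = 38.4375 ⇒ q_C = 41.
Then q_B = 49.25 − 0.25·41 = 39.
P_C = 267 − 2·41 − 39 = 146.
Profit = (146 − 64)·41 = 3362.

3362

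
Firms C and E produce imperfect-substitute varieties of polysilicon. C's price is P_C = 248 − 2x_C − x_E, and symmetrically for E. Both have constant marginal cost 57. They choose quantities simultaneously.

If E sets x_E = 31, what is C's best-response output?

40

Firm C's profit: π = x_C(248 − 2x_C − x_E) − 57x_C.
∂π/∂x_C = 191 − 4x_C − x_E = 0 ⇒ x_C = 47.75 − 0.25x_E.
At x_E = 31: x_C = 47.75 − 0.25·31 = 40.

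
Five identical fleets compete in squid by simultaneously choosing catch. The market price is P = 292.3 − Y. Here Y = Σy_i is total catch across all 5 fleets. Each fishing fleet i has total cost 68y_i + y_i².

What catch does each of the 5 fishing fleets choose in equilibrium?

A representative fishing fleet's profit is π_i = y_i(292.3 − Y) − 68y_i − y_i², with Y = y_i + Σ_{j≠i} y_j.
First-order condition: 224.3 − 4y_i − Σ_{j≠i} y_j = 0.
In a symmetric equilibrium every fishing fleet chooses the same y, so Σ_{j≠i} y_j = 4y. The condition becomes 224.3 − 8y = 0, giving y = 224.3/8 = 28.0375.

28.0375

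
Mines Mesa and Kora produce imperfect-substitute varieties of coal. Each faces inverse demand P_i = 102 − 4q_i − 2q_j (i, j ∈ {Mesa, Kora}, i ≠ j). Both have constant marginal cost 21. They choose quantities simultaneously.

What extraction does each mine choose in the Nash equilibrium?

8.1

Mine Mesa's profit: π = q_{Mesa}(102 − 4q_{Mesa} − 2q_{Kora}) − 21q_{Mesa}.
∂π/∂q_{Mesa} = 81 − 8q_{Mesa} − 2q_{Kora} = 0 ⇒ q_{Mesa} = 10.125 − 0.25q_{Kora}.
The game is symmetric, so in equilibrium q_{Kora} = q_{Mesa}: the reaction function gives 1.25q_{Mesa} = 10.125, hence q_{Mesa} = 8.1.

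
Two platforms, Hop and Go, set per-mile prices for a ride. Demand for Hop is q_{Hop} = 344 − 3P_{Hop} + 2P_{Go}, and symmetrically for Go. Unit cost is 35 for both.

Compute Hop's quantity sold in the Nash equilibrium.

Hop's profit: π = (P_{Hop} − 35)(344 − 3P_{Hop} + 2P_{Go}).
∂π/∂P_{Hop} = 449 − 6P_{Hop} + 2P_{Go} = 0 ⇒ P_{Hop} = 449/6 + (1/3)P_{Go}.
By symmetry P_{Go} = P_{Hop}; substituting into the reaction function, (2/3)P_{Hop} = 449/6 and P_{Hop} = 112.25.
q_{Hop} = 344 − 3·112.25 + 2·112.25 = 231.75.

231.75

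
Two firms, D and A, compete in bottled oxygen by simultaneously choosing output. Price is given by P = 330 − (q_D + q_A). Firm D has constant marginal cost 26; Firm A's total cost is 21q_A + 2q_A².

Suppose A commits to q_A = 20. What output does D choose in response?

Firm D's profit: π = q_D(330 − (q_D + q_A)) − 26q_D.
∂π/∂q_D = 304 − 2q_D − q_A = 0, so q_D = 152 − 0.5q_A.
At q_A = 20: q_D = 152 − 0.5·20 = 142.

142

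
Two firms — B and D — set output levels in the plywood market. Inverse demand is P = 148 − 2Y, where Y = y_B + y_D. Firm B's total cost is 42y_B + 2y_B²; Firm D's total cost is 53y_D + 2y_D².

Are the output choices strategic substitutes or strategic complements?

strategic substitutes

Firm B's profit: π = y_B(148 − 2(y_B + y_D)) − 42y_B − 2y_B².
∂π/∂y_B = 106 − 8y_B − 2y_D = 0, so y_B = 13.25 − 0.25y_D.
The best-response slope dy_B/dy_D = −0.25 < 0: the reaction function is downward-sloping, so the choices are strategic substitutes.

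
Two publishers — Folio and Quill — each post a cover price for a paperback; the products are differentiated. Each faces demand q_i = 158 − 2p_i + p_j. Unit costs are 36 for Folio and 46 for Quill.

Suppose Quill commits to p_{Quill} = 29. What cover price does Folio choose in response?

64.75

Folio's profit: π = (p_{Folio} − 36)(158 − 2p_{Folio} + p_{Quill}).
∂π/∂p_{Folio} = 230 − 4p_{Folio} + p_{Quill} = 0 ⇒ p_{Folio} = 57.5 + 0.25p_{Quill}.
At p_{Quill} = 29: p_{Folio} = 57.5 + 0.25·29 = 64.75.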